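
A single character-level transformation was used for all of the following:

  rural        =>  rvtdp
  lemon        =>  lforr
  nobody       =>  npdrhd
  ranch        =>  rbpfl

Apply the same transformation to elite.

In rural: r→r is +0, u→v is +1, r→t is +2, a→d is +3 — the shift increases by 1 each position. Letter i (0-indexed) is shifted by i+0, so successive shifts are 0, 1, 2, ….
On elite: e+0=e, l+1=m, i+2=k, t+3=w, e+4=i.

emkwi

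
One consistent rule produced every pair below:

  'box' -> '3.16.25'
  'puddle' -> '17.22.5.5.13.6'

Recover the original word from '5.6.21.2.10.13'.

detail

b is letter #2 and maps to 3: an offset of 1. The number is (letter's place in the alphabet, a=1) + 1.
Decoding 5.6.21.2.10.13: 5→(5−1)÷1=4=d, 6→(6−1)÷1=5=e, 21→(21−1)÷1=20=t, 2→(2−1)÷1=1=a, 10→(10−1)÷1=9=i, 13→(13−1)÷1=12=l.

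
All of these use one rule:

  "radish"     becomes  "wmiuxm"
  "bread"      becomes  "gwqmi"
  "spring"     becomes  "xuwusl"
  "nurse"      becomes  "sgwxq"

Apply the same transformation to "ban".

gms

Two shifts are in play — +12 for a/e/i/o/u, +5 for every other letter.
For ban: b(cons)+5=g, a(vowel)+12=m, n(cons)+5=s.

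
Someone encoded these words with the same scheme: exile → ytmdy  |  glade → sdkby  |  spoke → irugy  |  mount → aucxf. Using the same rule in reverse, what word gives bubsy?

dodge

e(4)→y(24) and x(23)→t(19) fit y≡23x+10 (mod 26); the inverse of 23 mod 26 is 17. This is an affine cipher: with a=0,…,z=25, each position x becomes (23x+10) mod 26.
Reversing it on bubsy: b(1)→17·(1−10)≡3=d; u(20)→17·(20−10)≡14=o; b(1)→17·(1−10)≡3=d; s(18)→17·(18−10)≡6=g; y(24)→17·(24−10)≡4=e (all mod 26).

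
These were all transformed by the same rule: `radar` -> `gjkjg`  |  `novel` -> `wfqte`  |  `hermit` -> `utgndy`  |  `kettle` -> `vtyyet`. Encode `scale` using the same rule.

pbjet

Treating letters as 0–25, the rule is x ↦ 9x + 9 (mod 26).
Applying it to scale: s(18)→9·18+9≡15=p; c(2)→9·2+9≡1=b; a(0)→9·0+9≡9=j; l(11)→9·11+9≡4=e; e(4)→9·4+9≡19=t (all mod 26).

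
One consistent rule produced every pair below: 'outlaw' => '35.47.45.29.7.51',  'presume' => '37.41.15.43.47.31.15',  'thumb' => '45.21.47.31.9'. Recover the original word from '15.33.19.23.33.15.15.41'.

engineer

With a=1..z=26, the number is 2·pos + 5.
Decoding 15.33.19.23.33.15.15.41: 15→(15−5)÷2=5=e, 33→(33−5)÷2=14=n, 19→(19−5)÷2=7=g, 23→(23−5)÷2=9=i, 33→(33−5)÷2=14=n, 15→(15−5)÷2=5=e, 15→(15−5)÷2=5=e, 41→(41−5)÷2=18=r.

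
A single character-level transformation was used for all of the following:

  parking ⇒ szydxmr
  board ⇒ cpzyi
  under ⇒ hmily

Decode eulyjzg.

p(15)→s(18) and a(0)→z(25) fit y≡3x+25 (mod 26); the inverse of 3 mod 26 is 9. Each letter's alphabet position (a=0..z=25) is mapped through 3·x+25 mod 26 — an affine cipher.
Undoing it on eulyjzg: e(4)→9·(4−25)≡19=t; u(20)→9·(20−25)≡7=h; l(11)→9·(11−25)≡4=e; y(24)→9·(24−25)≡17=r; j(9)→9·(9−25)≡12=m; z(25)→9·(25−25)≡0=a; g(6)→9·(6−25)≡11=l (all mod 26).

thermal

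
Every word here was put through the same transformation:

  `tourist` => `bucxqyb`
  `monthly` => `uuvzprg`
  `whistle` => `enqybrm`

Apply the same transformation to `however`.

It's a Vigenère-style cipher with numeric key [8,6]: position i shifts by key[i mod 2].
On however: h+8=p, o+6=u, w+8=e, e+6=k, v+8=d, e+6=k, r+8=z.

puekdkz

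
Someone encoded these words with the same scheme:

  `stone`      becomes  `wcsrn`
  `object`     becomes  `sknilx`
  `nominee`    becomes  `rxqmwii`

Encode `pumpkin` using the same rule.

Shifts by position in stone: pos 0: s→w (+4), pos 1: t→c (+9), pos 2: o→s (+4), pos 3: n→r (+4), pos 4: e→n (+9) — repeating every 3. The shifts repeat in a cycle of length 3: positions 0,1,… shift by +4, +9, +4, then the pattern repeats.
Applying it to pumpkin: p+4=t, u+9=d, m+4=q, p+4=t, k+9=t, i+4=m, n+4=r.

tdqttmr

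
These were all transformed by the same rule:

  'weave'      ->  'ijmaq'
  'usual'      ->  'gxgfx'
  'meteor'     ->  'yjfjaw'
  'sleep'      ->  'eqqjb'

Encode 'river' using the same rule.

Shifts by position in weave: pos 0: w→i (+12), pos 1: e→j (+5), pos 2: a→m (+12), pos 3: v→a (+5) — repeating every 2. A repeating key of period 2 is used — shifts +12, +5 over and over.
On river: r+12=d, i+5=n, v+12=h, e+5=j, r+12=d.

dnhjd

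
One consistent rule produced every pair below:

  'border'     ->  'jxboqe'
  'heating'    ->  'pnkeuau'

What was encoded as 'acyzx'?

stool

In border: b→j is +8, o→x is +9, r→b is +10, d→o is +11 — the shift increases by 1 each position. Letter i (0-indexed) is shifted by i+8, so successive shifts are 8, 9, 10, ….
Reversing it on acyzx: a−8=s, c−9=t, y−10=o, z−11=o, x−12=l.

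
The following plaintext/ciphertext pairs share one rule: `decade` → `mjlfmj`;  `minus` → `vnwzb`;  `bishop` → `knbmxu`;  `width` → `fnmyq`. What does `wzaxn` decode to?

Shifts by position in decade: pos 0: d→m (+9), pos 1: e→j (+5), pos 2: c→l (+9), pos 3: a→f (+5) — repeating every 2. It's a Vigenère-style cipher with numeric key [9,5]: position i shifts by key[i mod 2].
Undoing it on wzaxn: w−9=n, z−5=u, a−9=r, x−5=s, n−9=e.

nurse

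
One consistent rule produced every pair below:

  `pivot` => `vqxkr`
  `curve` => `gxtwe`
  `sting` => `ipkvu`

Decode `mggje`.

The output letters match the input read backwards, each shifted +2: pivot reversed is tovip. The word is reversed, then every letter is shifted forward by 2.
Undoing it on mggje: shift back: m−2=k, g−2=e, g−2=e, j−2=h, e−2=c → keehc; then reverse → cheek.

cheek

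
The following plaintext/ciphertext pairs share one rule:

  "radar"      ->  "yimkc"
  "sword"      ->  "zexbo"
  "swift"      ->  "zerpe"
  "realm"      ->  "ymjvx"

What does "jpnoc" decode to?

cheer

In radar: r→y is +7, a→i is +8, d→m is +9, a→k is +10 — the shift increases by 1 each position. The shift increases by 1 at each position, starting from +7: 7, 8, 9, ….
Decoding jpnoc: j−7=c, p−8=h, n−9=e, o−10=e, c−11=r.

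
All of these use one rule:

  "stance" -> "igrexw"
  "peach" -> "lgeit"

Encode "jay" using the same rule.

The output letters match the input read backwards, each shifted +4: stance reversed is ecnats. The word is reversed, then every letter is shifted forward by 4.
Applying it to jay: reverse → yaj; then shift: y+4=c, a+4=e, j+4=n.

cen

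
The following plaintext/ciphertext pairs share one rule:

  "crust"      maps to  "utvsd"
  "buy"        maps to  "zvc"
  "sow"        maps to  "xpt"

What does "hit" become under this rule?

The word is reversed, then every letter is shifted forward by 1.
For hit: reverse → tih; then shift: t+1=u, i+1=j, h+1=i.

uji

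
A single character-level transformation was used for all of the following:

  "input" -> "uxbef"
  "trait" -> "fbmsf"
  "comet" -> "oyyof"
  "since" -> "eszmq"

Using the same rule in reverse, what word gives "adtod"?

Shifts by position in input: pos 0: i→u (+12), pos 1: n→x (+10), pos 2: p→b (+12), pos 3: u→e (+10) — repeating every 2. The shifts repeat in a cycle of length 2: positions 0,1,… shift by +12, +10, then the pattern repeats.
Reversing it on adtod: a−12=o, d−10=t, t−12=h, o−10=e, d−12=r.

other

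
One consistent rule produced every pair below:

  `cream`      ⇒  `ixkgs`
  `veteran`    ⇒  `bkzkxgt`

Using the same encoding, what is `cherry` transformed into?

It's a constant shift of +6 (ROT6).
On cherry: c+6=i, h+6=n, e+6=k, r+6=x, r+6=x, y+6=e.

inkxxe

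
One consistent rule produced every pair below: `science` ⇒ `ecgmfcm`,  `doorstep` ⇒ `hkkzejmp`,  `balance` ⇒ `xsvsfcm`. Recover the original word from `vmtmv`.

s(18)→e(4) and c(2)→c(2) fit y≡5x+18 (mod 26); the inverse of 5 mod 26 is 21. Treating letters as 0–25, the rule is x ↦ 5x + 18 (mod 26).
Reversing it on vmtmv: v(21)→21·(21−18)≡11=l; m(12)→21·(12−18)≡4=e; t(19)→21·(19−18)≡21=v; m(12)→21·(12−18)≡4=e; v(21)→21·(21−18)≡11=l (all mod 26).

level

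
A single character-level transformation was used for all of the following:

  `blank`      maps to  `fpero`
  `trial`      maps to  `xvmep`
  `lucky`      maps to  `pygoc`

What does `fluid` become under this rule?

jpymh

Compare letters: b→f is +4, l→p is +4, a→e is +4 — a constant shift. Every letter moves 4 places later in the alphabet, wrapping around z→a.
Applying it to fluid: f+4=j, l+4=p, u+4=y, i+4=m, d+4=h.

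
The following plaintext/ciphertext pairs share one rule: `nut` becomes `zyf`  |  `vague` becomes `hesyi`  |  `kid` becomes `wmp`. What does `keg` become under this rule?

The shift depends on letter class: consonant n→z is +12, but vowel u→y is +4. The rule splits by letter class: vowels +4, consonants +12.
Applying it to keg: k(cons)+12=w, e(vowel)+4=i, g(cons)+12=s.

wis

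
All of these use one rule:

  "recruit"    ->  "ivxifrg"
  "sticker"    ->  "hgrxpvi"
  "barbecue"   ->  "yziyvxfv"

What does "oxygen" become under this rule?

Each pair mirrors across the alphabet (r↔i, e↔v, c↔x): positions sum to 25. Letters are reflected about the middle of the alphabet (position → 25−position): Atbash.
For oxygen: o↔l, x↔c, y↔b, g↔t, e↔v, n↔m.

lcbtvm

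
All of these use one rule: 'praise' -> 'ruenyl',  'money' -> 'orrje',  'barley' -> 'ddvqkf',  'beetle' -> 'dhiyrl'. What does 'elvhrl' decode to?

circle

Letter i (0-indexed) is shifted by i+2, so successive shifts are 2, 3, 4, ….
Reversing it on elvhrl: e−2=c, l−3=i, v−4=r, h−5=c, r−6=l, l−7=e.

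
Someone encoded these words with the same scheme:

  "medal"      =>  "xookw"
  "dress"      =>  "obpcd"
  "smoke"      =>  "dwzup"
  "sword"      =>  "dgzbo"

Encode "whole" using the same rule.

hrzvp

It's a Vigenère-style cipher with numeric key [11,10]: position i shifts by key[i mod 2].
For whole: w+11=h, h+10=r, o+11=z, l+10=v, e+11=p.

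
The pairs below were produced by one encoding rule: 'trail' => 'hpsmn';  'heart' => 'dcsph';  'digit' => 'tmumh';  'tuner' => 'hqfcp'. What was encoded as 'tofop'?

Each letter's alphabet position (a=0..z=25) is mapped through 9·x+18 mod 26 — an affine cipher.
Reversing it on tofop: t(19)→3·(19−18)≡3=d; o(14)→3·(14−18)≡14=o; f(5)→3·(5−18)≡13=n; o(14)→3·(14−18)≡14=o; p(15)→3·(15−18)≡17=r (all mod 26).

donor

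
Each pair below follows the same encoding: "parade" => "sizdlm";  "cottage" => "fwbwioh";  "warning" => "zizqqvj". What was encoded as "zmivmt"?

weasel

Shifts by position in parade: pos 0: p→s (+3), pos 1: a→i (+8), pos 2: r→z (+8), pos 3: a→d (+3), pos 4: d→l (+8), pos 5: e→m (+8) — repeating every 3. A repeating key of period 3 is used — shifts +3, +8, +8 over and over.
Undoing it on zmivmt: z−3=w, m−8=e, i−8=a, v−3=s, m−8=e, t−8=l.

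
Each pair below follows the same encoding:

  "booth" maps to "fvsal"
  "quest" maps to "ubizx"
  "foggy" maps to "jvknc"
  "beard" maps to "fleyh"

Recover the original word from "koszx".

Shifts by position in booth: pos 0: b→f (+4), pos 1: o→v (+7), pos 2: o→s (+4), pos 3: t→a (+7) — repeating every 2. It's a Vigenère-style cipher with numeric key [4,7]: position i shifts by key[i mod 2].
Reversing it on koszx: k−4=g, o−7=h, s−4=o, z−7=s, x−4=t.

ghost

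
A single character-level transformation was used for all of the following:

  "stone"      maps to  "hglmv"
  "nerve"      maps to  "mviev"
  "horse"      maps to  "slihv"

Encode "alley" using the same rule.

zoovb

Letters are reflected about the middle of the alphabet (position → 25−position): Atbash.
On alley: a↔z, l↔o, l↔o, e↔v, y↔b.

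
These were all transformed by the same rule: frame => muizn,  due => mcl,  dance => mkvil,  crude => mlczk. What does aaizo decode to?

Two steps: reverse the string, then apply a Caesar shift of +8.
Decoding aaizo: shift back: a−8=s, a−8=s, i−8=a, z−8=r, o−8=g → ssarg; then reverse → grass.

grass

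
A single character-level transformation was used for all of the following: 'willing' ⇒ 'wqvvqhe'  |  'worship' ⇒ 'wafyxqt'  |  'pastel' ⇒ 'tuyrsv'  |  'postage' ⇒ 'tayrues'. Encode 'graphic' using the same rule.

efutxqg

Each letter's alphabet position (a=0..z=25) is mapped through 19·x+20 mod 26 — an affine cipher.
For graphic: g(6)→19·6+20≡4=e; r(17)→19·17+20≡5=f; a(0)→19·0+20≡20=u; p(15)→19·15+20≡19=t; h(7)→19·7+20≡23=x; i(8)→19·8+20≡16=q; c(2)→19·2+20≡6=g (all mod 26).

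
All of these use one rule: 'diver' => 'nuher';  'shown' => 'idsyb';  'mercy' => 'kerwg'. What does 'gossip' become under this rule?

Each letter's alphabet position (a=0..z=25) is mapped through 17·x+14 mod 26 — an affine cipher.
On gossip: g(6)→17·6+14≡12=m; o(14)→17·14+14≡18=s; s(18)→17·18+14≡8=i; s(18)→17·18+14≡8=i; i(8)→17·8+14≡20=u; p(15)→17·15+14≡9=j (all mod 26).

msiiuj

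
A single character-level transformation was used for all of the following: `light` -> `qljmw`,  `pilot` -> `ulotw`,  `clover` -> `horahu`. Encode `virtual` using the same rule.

aluyxdq

Shifts by position in light: pos 0: l→q (+5), pos 1: i→l (+3), pos 2: g→j (+3), pos 3: h→m (+5), pos 4: t→w (+3) — repeating every 3. It's a Vigenère-style cipher with numeric key [5,3,3]: position i shifts by key[i mod 3].
Applying it to virtual: v+5=a, i+3=l, r+3=u, t+5=y, u+3=x, a+3=d, l+5=q.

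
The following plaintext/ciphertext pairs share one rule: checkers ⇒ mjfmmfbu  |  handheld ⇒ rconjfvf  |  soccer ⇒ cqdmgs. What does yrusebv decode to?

The shifts repeat in a cycle of length 3: positions 0,1,… shift by +10, +2, +1, then the pattern repeats.
Undoing it on yrusebv: y−10=o, r−2=p, u−1=t, s−10=i, e−2=c, b−1=a, v−10=l.

optical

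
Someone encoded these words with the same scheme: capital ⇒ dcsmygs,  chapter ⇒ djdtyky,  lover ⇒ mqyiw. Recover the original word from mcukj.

large

In capital: c→d is +1, a→c is +2, p→s is +3, i→m is +4 — the shift increases by 1 each position. Each letter shifts forward by (position + 1), i.e. 1, 2, 3, … — the shift grows by one for each successive letter.
Decoding mcukj: m−1=l, c−2=a, u−3=r, k−4=g, j−5=e.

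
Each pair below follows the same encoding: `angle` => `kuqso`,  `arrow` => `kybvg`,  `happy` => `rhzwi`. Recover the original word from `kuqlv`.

Shifts by position in angle: pos 0: a→k (+10), pos 1: n→u (+7), pos 2: g→q (+10), pos 3: l→s (+7) — repeating every 2. The shifts repeat in a cycle of length 2: positions 0,1,… shift by +10, +7, then the pattern repeats.
Reversing it on kuqlv: k−10=a, u−7=n, q−10=g, l−7=e, v−10=l.

angel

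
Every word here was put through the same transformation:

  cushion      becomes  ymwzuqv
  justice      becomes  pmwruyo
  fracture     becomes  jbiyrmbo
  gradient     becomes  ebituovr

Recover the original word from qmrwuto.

c(2)→y(24) and u(20)→m(12) fit y≡21x+8 (mod 26); the inverse of 21 mod 26 is 5. Each letter's alphabet position (a=0..z=25) is mapped through 21·x+8 mod 26 — an affine cipher.
Reversing it on qmrwuto: q(16)→5·(16−8)≡14=o; m(12)→5·(12−8)≡20=u; r(17)→5·(17−8)≡19=t; w(22)→5·(22−8)≡18=s; u(20)→5·(20−8)≡8=i; t(19)→5·(19−8)≡3=d; o(14)→5·(14−8)≡4=e (all mod 26).

outside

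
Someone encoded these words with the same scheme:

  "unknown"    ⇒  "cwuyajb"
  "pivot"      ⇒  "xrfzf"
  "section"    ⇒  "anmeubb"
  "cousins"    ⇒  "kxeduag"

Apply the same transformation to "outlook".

In unknown: u→c is +8, n→w is +9, k→u is +10, n→y is +11 — the shift increases by 1 each position. Each letter shifts forward by (position + 8), i.e. 8, 9, 10, … — the shift grows by one for each successive letter.
For outlook: o+8=w, u+9=d, t+10=d, l+11=w, o+12=a, o+13=b, k+14=y.

wddwaby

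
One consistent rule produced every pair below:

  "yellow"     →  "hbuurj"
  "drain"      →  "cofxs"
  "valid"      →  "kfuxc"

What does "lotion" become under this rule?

Treating letters as 0–25, the rule is x ↦ 25x + 5 (mod 26).
For lotion: l(11)→25·11+5≡20=u; o(14)→25·14+5≡17=r; t(19)→25·19+5≡12=m; i(8)→25·8+5≡23=x; o(14)→25·14+5≡17=r; n(13)→25·13+5≡18=s (all mod 26).

urmxrs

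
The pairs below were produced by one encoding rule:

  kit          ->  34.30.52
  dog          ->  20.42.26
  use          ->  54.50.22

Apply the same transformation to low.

Each letter becomes 2×(its alphabet position, a=1..z=26) + 12.
On low: l=12→36, o=15→42, w=23→58.

36.42.58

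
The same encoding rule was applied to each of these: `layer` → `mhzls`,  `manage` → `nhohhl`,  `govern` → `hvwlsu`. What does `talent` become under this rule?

Shifts by position in layer: pos 0: l→m (+1), pos 1: a→h (+7), pos 2: y→z (+1), pos 3: e→l (+7) — repeating every 2. It's a Vigenère-style cipher with numeric key [1,7]: position i shifts by key[i mod 2].
On talent: t+1=u, a+7=h, l+1=m, e+7=l, n+1=o, t+7=a.

uhmloa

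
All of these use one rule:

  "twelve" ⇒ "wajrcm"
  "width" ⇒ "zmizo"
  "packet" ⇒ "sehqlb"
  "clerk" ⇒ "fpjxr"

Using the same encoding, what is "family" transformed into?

Each letter shifts forward by (position + 3), i.e. 3, 4, 5, … — the shift grows by one for each successive letter.
Applying it to family: f+3=i, a+4=e, m+5=r, i+6=o, l+7=s, y+8=g.

ierosg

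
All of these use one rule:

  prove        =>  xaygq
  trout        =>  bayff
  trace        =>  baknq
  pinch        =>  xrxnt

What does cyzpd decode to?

Each letter shifts forward by (position + 8), i.e. 8, 9, 10, … — the shift grows by one for each successive letter.
Reversing it on cyzpd: c−8=u, y−9=p, z−10=p, p−11=e, d−12=r.

upper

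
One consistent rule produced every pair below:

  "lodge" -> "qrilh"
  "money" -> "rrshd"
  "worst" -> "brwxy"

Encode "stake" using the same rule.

The shift depends on letter class: consonant l→q is +5, but vowel o→r is +3. The rule splits by letter class: vowels +3, consonants +5.
Applying it to stake: s(cons)+5=x, t(cons)+5=y, a(vowel)+3=d, k(cons)+5=p, e(vowel)+3=h.

xydph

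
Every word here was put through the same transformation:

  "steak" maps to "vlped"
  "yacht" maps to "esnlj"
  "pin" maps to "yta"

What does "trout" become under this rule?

The output letters match the input read backwards, each shifted +11: steak reversed is kaets. The word is reversed, then every letter is shifted forward by 11.
On trout: reverse → tuort; then shift: t+11=e, u+11=f, o+11=z, r+11=c, t+11=e.

efzce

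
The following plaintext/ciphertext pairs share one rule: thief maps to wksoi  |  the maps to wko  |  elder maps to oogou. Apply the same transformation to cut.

few

The shift depends on letter class: consonant t→w is +3, but vowel i→s is +10. The rule splits by letter class: vowels +10, consonants +3.
For cut: c(cons)+3=f, u(vowel)+10=e, t(cons)+3=w.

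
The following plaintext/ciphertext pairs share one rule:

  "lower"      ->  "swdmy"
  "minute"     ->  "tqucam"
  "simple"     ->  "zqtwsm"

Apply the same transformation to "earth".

The shift depends on letter class: consonant l→s is +7, but vowel o→w is +8. Two shifts are in play — +8 for a/e/i/o/u, +7 for every other letter.
For earth: e(vowel)+8=m, a(vowel)+8=i, r(cons)+7=y, t(cons)+7=a, h(cons)+7=o.

miyao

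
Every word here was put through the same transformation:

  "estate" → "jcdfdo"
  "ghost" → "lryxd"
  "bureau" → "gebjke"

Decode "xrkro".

Shifts by position in estate: pos 0: e→j (+5), pos 1: s→c (+10), pos 2: t→d (+10), pos 3: a→f (+5), pos 4: t→d (+10), pos 5: e→o (+10) — repeating every 3. It's a Vigenère-style cipher with numeric key [5,10,10]: position i shifts by key[i mod 3].
Undoing it on xrkro: x−5=s, r−10=h, k−10=a, r−5=m, o−10=e.

shame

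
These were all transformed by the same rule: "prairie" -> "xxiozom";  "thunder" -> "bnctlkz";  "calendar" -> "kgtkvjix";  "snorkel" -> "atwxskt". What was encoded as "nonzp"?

fifth

A repeating key of period 2 is used — shifts +8, +6 over and over.
Reversing it on nonzp: n−8=f, o−6=i, n−8=f, z−6=t, p−8=h.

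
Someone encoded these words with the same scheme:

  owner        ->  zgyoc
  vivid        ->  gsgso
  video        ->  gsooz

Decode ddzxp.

stone

It's a Vigenère-style cipher with numeric key [11,10]: position i shifts by key[i mod 2].
Reversing it on ddzxp: d−11=s, d−10=t, z−11=o, x−10=n, p−11=e.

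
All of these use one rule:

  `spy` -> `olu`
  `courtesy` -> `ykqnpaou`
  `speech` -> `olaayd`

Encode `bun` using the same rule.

Compare letters: s→o is +22, p→l is +22, y→u is +22 — a constant shift. This is a Caesar cipher with shift 22.
Applying it to bun: b+22=x, u+22=q, n+22=j.

xqj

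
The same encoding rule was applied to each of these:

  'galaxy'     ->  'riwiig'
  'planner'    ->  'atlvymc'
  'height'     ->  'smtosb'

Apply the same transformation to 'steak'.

Shifts by position in galaxy: pos 0: g→r (+11), pos 1: a→i (+8), pos 2: l→w (+11), pos 3: a→i (+8) — repeating every 2. The shifts repeat in a cycle of length 2: positions 0,1,… shift by +11, +8, then the pattern repeats.
For steak: s+11=d, t+8=b, e+11=p, a+8=i, k+11=v.

dbpiv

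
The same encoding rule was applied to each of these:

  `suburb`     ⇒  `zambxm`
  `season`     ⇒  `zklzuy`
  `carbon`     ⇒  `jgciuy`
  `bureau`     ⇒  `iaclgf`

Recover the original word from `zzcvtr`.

strong

Shifts by position in suburb: pos 0: s→z (+7), pos 1: u→a (+6), pos 2: b→m (+11), pos 3: u→b (+7), pos 4: r→x (+6), pos 5: b→m (+11) — repeating every 3. The shifts repeat in a cycle of length 3: positions 0,1,… shift by +7, +6, +11, then the pattern repeats.
Decoding zzcvtr: z−7=s, z−6=t, c−11=r, v−7=o, t−6=n, r−11=g.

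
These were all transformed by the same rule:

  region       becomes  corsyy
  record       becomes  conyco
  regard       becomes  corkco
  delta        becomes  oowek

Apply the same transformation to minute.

The shift depends on letter class: consonant r→c is +11, but vowel e→o is +10. The rule splits by letter class: vowels +10, consonants +11.
For minute: m(cons)+11=x, i(vowel)+10=s, n(cons)+11=y, u(vowel)+10=e, t(cons)+11=e, e(vowel)+10=o.

xsyeeo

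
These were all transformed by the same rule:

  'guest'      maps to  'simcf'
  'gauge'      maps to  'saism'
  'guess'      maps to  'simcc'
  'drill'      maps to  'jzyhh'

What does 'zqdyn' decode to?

robin

g(6)→s(18) and u(20)→i(8) fit y≡3x+0 (mod 26); the inverse of 3 mod 26 is 9. Treating letters as 0–25, the rule is x ↦ 3x + 0 (mod 26).
Reversing it on zqdyn: z(25)→9·(25−0)≡17=r; q(16)→9·(16−0)≡14=o; d(3)→9·(3−0)≡1=b; y(24)→9·(24−0)≡8=i; n(13)→9·(13−0)≡13=n (all mod 26).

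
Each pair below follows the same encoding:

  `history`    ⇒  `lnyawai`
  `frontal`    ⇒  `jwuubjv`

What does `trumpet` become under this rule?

In history: h→l is +4, i→n is +5, s→y is +6, t→a is +7 — the shift increases by 1 each position. Letter i (0-indexed) is shifted by i+4, so successive shifts are 4, 5, 6, ….
On trumpet: t+4=x, r+5=w, u+6=a, m+7=t, p+8=x, e+9=n, t+10=d.

xwatxnd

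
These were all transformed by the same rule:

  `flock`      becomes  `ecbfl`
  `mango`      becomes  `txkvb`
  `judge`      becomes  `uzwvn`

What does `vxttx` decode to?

gamma

f(5)→e(4) and l(11)→c(2) fit y≡17x+23 (mod 26); the inverse of 17 mod 26 is 23. Each letter's alphabet position (a=0..z=25) is mapped through 17·x+23 mod 26 — an affine cipher.
Undoing it on vxttx: v(21)→23·(21−23)≡6=g; x(23)→23·(23−23)≡0=a; t(19)→23·(19−23)≡12=m; t(19)→23·(19−23)≡12=m; x(23)→23·(23−23)≡0=a (all mod 26).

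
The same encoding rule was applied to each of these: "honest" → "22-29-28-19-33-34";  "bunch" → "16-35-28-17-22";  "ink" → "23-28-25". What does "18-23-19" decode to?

die

Each letter is replaced by its alphabet position (a=1..z=26) + 14.
Reversing it on 18-23-19: 18→(18−14)÷1=4=d, 23→(23−14)÷1=9=i, 19→(19−14)÷1=5=e.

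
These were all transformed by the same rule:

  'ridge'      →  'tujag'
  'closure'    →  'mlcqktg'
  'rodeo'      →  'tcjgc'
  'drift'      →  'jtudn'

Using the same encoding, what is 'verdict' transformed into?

r(17)→t(19) and i(8)→u(20) fit y≡23x+18 (mod 26); the inverse of 23 mod 26 is 17. This is an affine cipher: with a=0,…,z=25, each position x becomes (23x+18) mod 26.
Applying it to verdict: v(21)→23·21+18≡7=h; e(4)→23·4+18≡6=g; r(17)→23·17+18≡19=t; d(3)→23·3+18≡9=j; i(8)→23·8+18≡20=u; c(2)→23·2+18≡12=m; t(19)→23·19+18≡13=n (all mod 26).

hgtjumn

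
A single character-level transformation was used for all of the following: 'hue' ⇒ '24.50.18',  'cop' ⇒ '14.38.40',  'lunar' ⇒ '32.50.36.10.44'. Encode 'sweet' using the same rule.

The formula is n = 2×(alphabet index, a=1) + 8.
Applying it to sweet: s=19→46, w=23→54, e=5→18, e=5→18, t=20→48.

46.54.18.18.48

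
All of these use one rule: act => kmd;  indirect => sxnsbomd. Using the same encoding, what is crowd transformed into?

mbygn

Compare letters: a→k is +10, c→m is +10, t→d is +10 — a constant shift. Each letter is shifted forward by 10 in the alphabet (a Caesar shift of +10).
On crowd: c+10=m, r+10=b, o+10=y, w+10=g, d+10=n.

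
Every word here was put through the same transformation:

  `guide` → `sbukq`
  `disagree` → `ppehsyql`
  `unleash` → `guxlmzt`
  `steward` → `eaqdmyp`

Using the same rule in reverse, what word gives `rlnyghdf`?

february

A repeating key of period 2 is used — shifts +12, +7 over and over.
Undoing it on rlnyghdf: r−12=f, l−7=e, n−12=b, y−7=r, g−12=u, h−7=a, d−12=r, f−7=y.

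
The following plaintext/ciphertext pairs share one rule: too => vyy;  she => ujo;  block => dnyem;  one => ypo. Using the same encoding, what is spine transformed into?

urspo

The shift depends on letter class: consonant t→v is +2, but vowel o→y is +10. The rule splits by letter class: vowels +10, consonants +2.
For spine: s(cons)+2=u, p(cons)+2=r, i(vowel)+10=s, n(cons)+2=p, e(vowel)+10=o.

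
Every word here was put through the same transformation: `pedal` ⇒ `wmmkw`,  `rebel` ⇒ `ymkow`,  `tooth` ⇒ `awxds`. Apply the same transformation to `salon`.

ziuyy

In pedal: p→w is +7, e→m is +8, d→m is +9, a→k is +10 — the shift increases by 1 each position. The shift increases by 1 at each position, starting from +7: 7, 8, 9, ….
For salon: s+7=z, a+8=i, l+9=u, o+10=y, n+11=y.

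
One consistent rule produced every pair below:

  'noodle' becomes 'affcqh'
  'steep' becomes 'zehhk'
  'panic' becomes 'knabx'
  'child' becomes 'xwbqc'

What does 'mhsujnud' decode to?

february

n(13)→a(0) and o(14)→f(5) fit y≡5x+13 (mod 26); the inverse of 5 mod 26 is 21. Treating letters as 0–25, the rule is x ↦ 5x + 13 (mod 26).
Reversing it on mhsujnud: m(12)→21·(12−13)≡5=f; h(7)→21·(7−13)≡4=e; s(18)→21·(18−13)≡1=b; u(20)→21·(20−13)≡17=r; j(9)→21·(9−13)≡20=u; n(13)→21·(13−13)≡0=a; u(20)→21·(20−13)≡17=r; d(3)→21·(3−13)≡24=y (all mod 26).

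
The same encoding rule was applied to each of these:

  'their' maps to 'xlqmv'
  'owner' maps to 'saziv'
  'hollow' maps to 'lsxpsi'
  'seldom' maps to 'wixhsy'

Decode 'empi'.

It's a Vigenère-style cipher with numeric key [4,4,12]: position i shifts by key[i mod 3].
Undoing it on empi: e−4=a, m−4=i, p−12=d, i−4=e.

aide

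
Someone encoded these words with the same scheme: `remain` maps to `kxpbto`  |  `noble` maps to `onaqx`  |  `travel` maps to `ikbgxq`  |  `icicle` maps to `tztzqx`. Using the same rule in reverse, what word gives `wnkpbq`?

r(17)→k(10) and e(4)→x(23) fit y≡25x+1 (mod 26); the inverse of 25 mod 26 is 25. Each letter's alphabet position (a=0..z=25) is mapped through 25·x+1 mod 26 — an affine cipher.
Reversing it on wnkpbq: w(22)→25·(22−1)≡5=f; n(13)→25·(13−1)≡14=o; k(10)→25·(10−1)≡17=r; p(15)→25·(15−1)≡12=m; b(1)→25·(1−1)≡0=a; q(16)→25·(16−1)≡11=l (all mod 26).

formal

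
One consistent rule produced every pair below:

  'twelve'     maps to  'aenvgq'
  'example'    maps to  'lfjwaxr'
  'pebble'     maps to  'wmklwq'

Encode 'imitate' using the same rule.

purdlfr

In twelve: t→a is +7, w→e is +8, e→n is +9, l→v is +10 — the shift increases by 1 each position. The shift increases by 1 at each position, starting from +7: 7, 8, 9, ….
For imitate: i+7=p, m+8=u, i+9=r, t+10=d, a+11=l, t+12=f, e+13=r.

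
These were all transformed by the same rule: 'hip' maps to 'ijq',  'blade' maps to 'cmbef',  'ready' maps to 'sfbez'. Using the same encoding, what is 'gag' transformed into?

Compare letters: h→i is +1, i→j is +1, p→q is +1 — a constant shift. This is a Caesar cipher with shift 1.
For gag: g+1=h, a+1=b, g+1=h.

hbh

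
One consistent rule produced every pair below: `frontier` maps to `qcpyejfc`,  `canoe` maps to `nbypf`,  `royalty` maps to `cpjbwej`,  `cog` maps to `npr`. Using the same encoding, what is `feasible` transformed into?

qfbdjmwf

Vowels shift forward by 1 and consonants shift forward by 11.
Applying it to feasible: f(cons)+11=q, e(vowel)+1=f, a(vowel)+1=b, s(cons)+11=d, i(vowel)+1=j, b(cons)+11=m, l(cons)+11=w, e(vowel)+1=f.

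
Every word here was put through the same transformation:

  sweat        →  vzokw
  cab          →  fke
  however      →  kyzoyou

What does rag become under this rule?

ukj

The shift depends on letter class: consonant s→v is +3, but vowel e→o is +10. Vowels shift forward by 10 and consonants shift forward by 3.
On rag: r(cons)+3=u, a(vowel)+10=k, g(cons)+3=j.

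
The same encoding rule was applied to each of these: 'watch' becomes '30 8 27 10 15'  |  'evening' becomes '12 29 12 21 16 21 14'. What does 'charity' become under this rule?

Letters become their 1-based position plus 7 (so a→8, b→9, …).
For charity: c=3→10, h=8→15, a=1→8, r=18→25, i=9→16, t=20→27, y=25→32.

10 15 8 25 16 27 32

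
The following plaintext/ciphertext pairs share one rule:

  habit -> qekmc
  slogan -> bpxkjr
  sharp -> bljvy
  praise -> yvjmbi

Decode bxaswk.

Shifts by position in habit: pos 0: h→q (+9), pos 1: a→e (+4), pos 2: b→k (+9), pos 3: i→m (+4) — repeating every 2. A repeating key of period 2 is used — shifts +9, +4 over and over.
Undoing it on bxaswk: b−9=s, x−4=t, a−9=r, s−4=o, w−9=n, k−4=g.

strong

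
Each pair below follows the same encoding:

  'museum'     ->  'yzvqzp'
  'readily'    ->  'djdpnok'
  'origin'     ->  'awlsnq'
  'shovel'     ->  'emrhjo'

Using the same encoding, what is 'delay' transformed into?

pjomd

Shifts by position in museum: pos 0: m→y (+12), pos 1: u→z (+5), pos 2: s→v (+3), pos 3: e→q (+12), pos 4: u→z (+5), pos 5: m→p (+3) — repeating every 3. A repeating key of period 3 is used — shifts +12, +5, +3 over and over.
For delay: d+12=p, e+5=j, l+3=o, a+12=m, y+5=d.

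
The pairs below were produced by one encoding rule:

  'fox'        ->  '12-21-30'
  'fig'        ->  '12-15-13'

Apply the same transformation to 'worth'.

f is letter #6 and maps to 12: an offset of 6. Letters become their 1-based position plus 6 (so a→7, b→8, …).
Applying it to worth: w=23→29, o=15→21, r=18→24, t=20→26, h=8→14.

29-21-24-26-14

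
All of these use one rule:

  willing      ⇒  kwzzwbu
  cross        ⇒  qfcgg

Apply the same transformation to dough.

rciuv

It's a constant shift of +14 (ROT14).
On dough: d+14=r, o+14=c, u+14=i, g+14=u, h+14=v.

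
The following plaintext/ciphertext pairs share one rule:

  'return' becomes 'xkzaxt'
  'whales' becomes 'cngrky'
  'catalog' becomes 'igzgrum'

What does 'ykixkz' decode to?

Compare letters: r→x is +6, e→k is +6, t→z is +6 — a constant shift. It's a constant shift of +6 (ROT6).
Reversing it on ykixkz: y−6=s, k−6=e, i−6=c, x−6=r, k−6=e, z−6=t.

secret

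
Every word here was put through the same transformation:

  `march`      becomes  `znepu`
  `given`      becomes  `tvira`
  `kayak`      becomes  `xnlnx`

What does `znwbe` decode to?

Compare letters: m→z is +13, a→n is +13, r→e is +13 — a constant shift. It's a constant shift of +13 (ROT13).
Decoding znwbe: z−13=m, n−13=a, w−13=j, b−13=o, e−13=r.

major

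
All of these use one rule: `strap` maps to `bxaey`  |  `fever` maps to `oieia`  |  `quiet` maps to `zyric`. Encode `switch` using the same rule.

barxll

Shifts by position in strap: pos 0: s→b (+9), pos 1: t→x (+4), pos 2: r→a (+9), pos 3: a→e (+4) — repeating every 2. The shifts repeat in a cycle of length 2: positions 0,1,… shift by +9, +4, then the pattern repeats.
On switch: s+9=b, w+4=a, i+9=r, t+4=x, c+9=l, h+4=l.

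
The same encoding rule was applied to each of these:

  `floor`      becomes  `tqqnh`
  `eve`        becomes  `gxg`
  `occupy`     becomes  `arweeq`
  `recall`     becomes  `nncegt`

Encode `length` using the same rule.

jvipgn

The output letters match the input read backwards, each shifted +2: floor reversed is roolf. Read the word backwards and shift each letter +2.
Applying it to length: reverse → htgnel; then shift: h+2=j, t+2=v, g+2=i, n+2=p, e+2=g, l+2=n.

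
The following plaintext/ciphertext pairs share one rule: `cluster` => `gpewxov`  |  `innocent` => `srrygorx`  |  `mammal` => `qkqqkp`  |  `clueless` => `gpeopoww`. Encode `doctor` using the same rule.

Vowels shift forward by 10 and consonants shift forward by 4.
For doctor: d(cons)+4=h, o(vowel)+10=y, c(cons)+4=g, t(cons)+4=x, o(vowel)+10=y, r(cons)+4=v.

hygxyv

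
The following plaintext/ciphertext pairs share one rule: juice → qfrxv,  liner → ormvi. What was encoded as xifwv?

crude

Each pair mirrors across the alphabet (j↔q, u↔f, i↔r): positions sum to 25. Letters are reflected about the middle of the alphabet (position → 25−position): Atbash.
Reversing it on xifwv: x↔c, i↔r, f↔u, w↔d, v↔e.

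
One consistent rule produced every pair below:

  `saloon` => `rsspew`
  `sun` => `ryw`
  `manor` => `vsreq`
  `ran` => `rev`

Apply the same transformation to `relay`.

The output letters match the input read backwards, each shifted +4: saloon reversed is noolas. Read the word backwards and shift each letter +4.
Applying it to relay: reverse → yaler; then shift: y+4=c, a+4=e, l+4=p, e+4=i, r+4=v.

cepiv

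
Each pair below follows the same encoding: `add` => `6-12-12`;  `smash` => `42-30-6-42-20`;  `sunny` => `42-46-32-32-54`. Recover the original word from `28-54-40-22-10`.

a(#1)→6 and d(#4)→12: differences scale by 2, so n = 2·pos + 4. With a=1..z=26, the number is 2·pos + 4.
Undoing it on 28-54-40-22-10: 28→(28−4)÷2=12=l, 54→(54−4)÷2=25=y, 40→(40−4)÷2=18=r, 22→(22−4)÷2=9=i, 10→(10−4)÷2=3=c.

lyric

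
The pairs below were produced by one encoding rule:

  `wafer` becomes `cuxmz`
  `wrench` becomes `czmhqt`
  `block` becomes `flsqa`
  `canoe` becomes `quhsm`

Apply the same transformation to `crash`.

qzukt

w(22)→c(2) and a(0)→u(20) fit y≡11x+20 (mod 26); the inverse of 11 mod 26 is 19. This is an affine cipher: with a=0,…,z=25, each position x becomes (11x+20) mod 26.
On crash: c(2)→11·2+20≡16=q; r(17)→11·17+20≡25=z; a(0)→11·0+20≡20=u; s(18)→11·18+20≡10=k; h(7)→11·7+20≡19=t (all mod 26).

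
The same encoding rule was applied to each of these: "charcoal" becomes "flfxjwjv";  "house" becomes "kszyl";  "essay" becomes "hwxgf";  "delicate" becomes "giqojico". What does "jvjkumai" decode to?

In charcoal: c→f is +3, h→l is +4, a→f is +5, r→x is +6 — the shift increases by 1 each position. Letter i (0-indexed) is shifted by i+3, so successive shifts are 3, 4, 5, ….
Reversing it on jvjkumai: j−3=g, v−4=r, j−5=e, k−6=e, u−7=n, m−8=e, a−9=r, i−10=y.

greenery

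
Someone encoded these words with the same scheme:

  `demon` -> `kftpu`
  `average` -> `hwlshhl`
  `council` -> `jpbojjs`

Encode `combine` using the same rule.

Shifts by position in demon: pos 0: d→k (+7), pos 1: e→f (+1), pos 2: m→t (+7), pos 3: o→p (+1) — repeating every 2. A repeating key of period 2 is used — shifts +7, +1 over and over.
For combine: c+7=j, o+1=p, m+7=t, b+1=c, i+7=p, n+1=o, e+7=l.

jptcpol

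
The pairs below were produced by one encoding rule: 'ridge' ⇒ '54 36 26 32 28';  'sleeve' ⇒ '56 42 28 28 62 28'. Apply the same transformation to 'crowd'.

r(#18)→54 and i(#9)→36: differences scale by 2, so n = 2·pos + 18. The formula is n = 2×(alphabet index, a=1) + 18.
On crowd: c=3→24, r=18→54, o=15→48, w=23→64, d=4→26.

24 54 48 64 26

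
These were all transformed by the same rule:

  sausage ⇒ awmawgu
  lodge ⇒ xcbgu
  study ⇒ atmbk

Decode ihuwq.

cream

s(18)→a(0) and a(0)→w(22) fit y≡19x+22 (mod 26); the inverse of 19 mod 26 is 11. This is an affine cipher: with a=0,…,z=25, each position x becomes (19x+22) mod 26.
Undoing it on ihuwq: i(8)→11·(8−22)≡2=c; h(7)→11·(7−22)≡17=r; u(20)→11·(20−22)≡4=e; w(22)→11·(22−22)≡0=a; q(16)→11·(16−22)≡12=m (all mod 26).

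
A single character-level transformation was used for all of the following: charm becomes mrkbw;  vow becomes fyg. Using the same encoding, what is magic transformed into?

wkqsm

Compare letters: c→m is +10, h→r is +10, a→k is +10 — a constant shift. Each letter is shifted forward by 10 in the alphabet (a Caesar shift of +10).
On magic: m+10=w, a+10=k, g+10=q, i+10=s, c+10=m.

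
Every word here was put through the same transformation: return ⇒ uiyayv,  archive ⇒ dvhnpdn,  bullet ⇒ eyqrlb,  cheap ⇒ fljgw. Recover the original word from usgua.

In return: r→u is +3, e→i is +4, t→y is +5, u→a is +6 — the shift increases by 1 each position. Each letter shifts forward by (position + 3), i.e. 3, 4, 5, … — the shift grows by one for each successive letter.
Undoing it on usgua: u−3=r, s−4=o, g−5=b, u−6=o, a−7=t.

robot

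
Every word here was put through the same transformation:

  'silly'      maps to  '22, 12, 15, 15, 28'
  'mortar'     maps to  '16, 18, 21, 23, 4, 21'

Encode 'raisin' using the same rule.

s is letter #19 and maps to 22: an offset of 3. Letters become their 1-based position plus 3 (so a→4, b→5, …).
Applying it to raisin: r=18→21, a=1→4, i=9→12, s=19→22, i=9→12, n=14→17.

21, 4, 12, 22, 12, 17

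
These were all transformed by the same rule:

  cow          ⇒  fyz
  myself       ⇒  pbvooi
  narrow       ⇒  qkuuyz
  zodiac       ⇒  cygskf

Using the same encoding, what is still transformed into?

The shift depends on letter class: consonant c→f is +3, but vowel o→y is +10. The rule splits by letter class: vowels +10, consonants +3.
On still: s(cons)+3=v, t(cons)+3=w, i(vowel)+10=s, l(cons)+3=o, l(cons)+3=o.

vwsoo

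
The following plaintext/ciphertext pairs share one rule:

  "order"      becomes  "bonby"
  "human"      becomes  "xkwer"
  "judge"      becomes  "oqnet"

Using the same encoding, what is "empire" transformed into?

The output letters match the input read backwards, each shifted +10: order reversed is redro. Two steps: reverse the string, then apply a Caesar shift of +10.
Applying it to empire: reverse → eripme; then shift: e+10=o, r+10=b, i+10=s, p+10=z, m+10=w, e+10=o.

obszwo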